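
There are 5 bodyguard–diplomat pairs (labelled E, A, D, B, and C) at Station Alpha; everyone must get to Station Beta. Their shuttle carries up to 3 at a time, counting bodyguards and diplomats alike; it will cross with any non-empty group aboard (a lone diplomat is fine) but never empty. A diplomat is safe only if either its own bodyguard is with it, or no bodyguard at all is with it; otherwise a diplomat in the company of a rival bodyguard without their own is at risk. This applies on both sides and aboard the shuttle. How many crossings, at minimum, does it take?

Counting alone: each trip to Station Beta takes at most 3 across and each return brings at least 1 back, so after t trips out (and t−1 returns) at most 3t − (t−1) of the 10 are across; that first reaches 10 at t = 5, so at least 9 crossings are needed.
The safety rule pushes this higher. Following every safe sequence of crossings, the most of the 10 that can be at Station Beta as the shuttle arrives there on crossing 9 is 9 — never all 10.
So no plan with fewer than 11 crossings exists, and this one achieves 11:
1. bodyguard E and diplomat E cross → Station Beta.
2. bodyguard E crosses ← Station Alpha.
3. diplomat A, diplomat B, and diplomat D cross → Station Beta.
4. diplomat E crosses ← Station Alpha.
5. bodyguard A, bodyguard B, and bodyguard D cross → Station Beta.
6. bodyguard A and diplomat A cross ← Station Alpha.
7. bodyguard A, bodyguard C, and bodyguard E cross → Station Beta.
8. diplomat D crosses ← Station Alpha.
9. diplomat A and diplomat E cross → Station Beta.
10. diplomat E crosses ← Station Alpha.
11. diplomat C, diplomat D, and diplomat E cross → Station Beta.

11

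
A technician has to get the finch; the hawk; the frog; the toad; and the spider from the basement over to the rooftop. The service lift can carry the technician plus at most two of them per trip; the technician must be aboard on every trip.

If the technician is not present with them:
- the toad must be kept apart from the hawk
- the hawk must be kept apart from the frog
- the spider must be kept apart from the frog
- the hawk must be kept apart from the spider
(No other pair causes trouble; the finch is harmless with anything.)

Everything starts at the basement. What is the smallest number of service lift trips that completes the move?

Counting alone: the technician can take at most 2 across per trip to the rooftop, so moving all 5 needs at least 3 loaded trips out, with a return between consecutive ones — at least 5 crossings.
The safety rule pushes this higher. Following every safe sequence of crossings, the most of the 5 that can be at the rooftop as the service lift arrives there on crossing 5 is 4 — never all 5.
So no plan with fewer than 7 crossings exists, and this one achieves 7:
1. Technician goes to the rooftop with the frog and the hawk.
2. Technician goes back to the basement with the hawk.
3. Technician goes to the rooftop with the finch and the hawk.
4. Technician goes back to the basement with the hawk.
5. Technician goes to the rooftop with the hawk and the toad.
6. Technician goes back to the basement with the hawk.
7. Technician goes to the rooftop with the hawk and the spider.

7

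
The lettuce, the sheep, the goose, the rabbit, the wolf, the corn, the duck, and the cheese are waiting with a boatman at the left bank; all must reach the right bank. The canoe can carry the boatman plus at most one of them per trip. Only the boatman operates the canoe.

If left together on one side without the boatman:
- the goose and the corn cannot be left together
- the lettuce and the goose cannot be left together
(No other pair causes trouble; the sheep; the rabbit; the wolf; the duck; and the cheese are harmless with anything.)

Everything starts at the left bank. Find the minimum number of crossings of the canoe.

Counting alone: the boatman can take at most 1 across per trip to the right bank, so moving all 8 needs at least 8 loaded trips out, with a return between consecutive ones — at least 15 crossings.
The safety rule pushes this higher. Following every safe sequence of crossings, the most of the 8 that can be at the right bank as the canoe arrives there on crossing 15 is 7 — never all 8.
So no plan with fewer than 17 crossings exists, and this one achieves 17:
1. Boatman goes to the right bank with the goose.  [the left bank: the cheese, the corn, the duck, the lettuce, the rabbit, the sheep, the wolf | the right bank: the goose]
2. Boatman goes back to the left bank alone.  [the left bank: the cheese, the corn, the duck, the lettuce, the rabbit, the sheep, the wolf | the right bank: the goose]
3. Boatman goes to the right bank with the lettuce.  [the left bank: the cheese, the corn, the duck, the rabbit, the sheep, the wolf | the right bank: the goose, the lettuce]
4. Boatman goes back to the left bank with the goose.  [the left bank: the cheese, the corn, the duck, the goose, the rabbit, the sheep, the wolf | the right bank: the lettuce]
5. Boatman goes to the right bank with the corn.  [the left bank: the cheese, the duck, the goose, the rabbit, the sheep, the wolf | the right bank: the corn, the lettuce]
6. Boatman goes back to the left bank alone.  [the left bank: the cheese, the duck, the goose, the rabbit, the sheep, the wolf | the right bank: the corn, the lettuce]
7. Boatman goes to the right bank with the sheep.  [the left bank: the cheese, the duck, the goose, the rabbit, the wolf | the right bank: the corn, the lettuce, the sheep]
8. Boatman goes back to the left bank alone.  [the left bank: the cheese, the duck, the goose, the rabbit, the wolf | the right bank: the corn, the lettuce, the sheep]
9. Boatman goes to the right bank with the rabbit.  [the left bank: the cheese, the duck, the goose, the wolf | the right bank: the corn, the lettuce, the rabbit, the sheep]
10. Boatman goes back to the left bank alone.  [the left bank: the cheese, the duck, the goose, the wolf | the right bank: the corn, the lettuce, the rabbit, the sheep]
11. Boatman goes to the right bank with the wolf.  [the left bank: the cheese, the duck, the goose | the right bank: the corn, the lettuce, the rabbit, the sheep, the wolf]
12. Boatman goes back to the left bank alone.  [the left bank: the cheese, the duck, the goose | the right bank: the corn, the lettuce, the rabbit, the sheep, the wolf]
13. Boatman goes to the right bank with the duck.  [the left bank: the cheese, the goose | the right bank: the corn, the duck, the lettuce, the rabbit, the sheep, the wolf]
14. Boatman goes back to the left bank alone.  [the left bank: the cheese, the goose | the right bank: the corn, the duck, the lettuce, the rabbit, the sheep, the wolf]
15. Boatman goes to the right bank with the cheese.  [the left bank: the goose | the right bank: the cheese, the corn, the duck, the lettuce, the rabbit, the sheep, the wolf]
16. Boatman goes back to the left bank alone.  [the left bank: the goose | the right bank: the cheese, the corn, the duck, the lettuce, the rabbit, the sheep, the wolf]
17. Boatman goes to the right bank with the goose.  [the left bank: — | the right bank: the cheese, the corn, the duck, the goose, the lettuce, the rabbit, the sheep, the wolf]

17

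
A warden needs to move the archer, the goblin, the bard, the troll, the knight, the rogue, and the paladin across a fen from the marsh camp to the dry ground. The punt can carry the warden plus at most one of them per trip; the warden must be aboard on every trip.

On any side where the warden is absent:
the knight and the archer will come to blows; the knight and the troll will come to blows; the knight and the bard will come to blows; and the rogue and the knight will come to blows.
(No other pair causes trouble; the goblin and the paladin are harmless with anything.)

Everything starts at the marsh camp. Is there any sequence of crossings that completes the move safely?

Following every safe sequence of crossings from the start, the most of the 7 that can be at the dry ground as the punt arrives there on crossings 1, 3, 5, 7 is 1, 2, 3, 4 respectively; the best ever achieved is 4 of 7.
From crossing 9 on, no configuration arises that was not already reachable earlier: only 44 distinct safe configurations (who is on which side, and where the punt is) can ever be reached, none of them has everyone across, and every continuation just revisits them. So no valid plan exists.

No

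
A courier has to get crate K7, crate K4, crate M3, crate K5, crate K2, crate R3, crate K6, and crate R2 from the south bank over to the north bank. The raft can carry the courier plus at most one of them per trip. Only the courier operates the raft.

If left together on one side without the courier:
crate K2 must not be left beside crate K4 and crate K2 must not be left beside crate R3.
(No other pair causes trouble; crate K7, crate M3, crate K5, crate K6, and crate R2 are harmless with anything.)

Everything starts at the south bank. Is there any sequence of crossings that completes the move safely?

1. Courier goes to the north bank with crate K2.  [the south bank: crate K4, crate K5, crate K6, crate K7, crate M3, crate R2, crate R3 | the north bank: crate K2]
2. Courier goes back to the south bank alone.  [the south bank: crate K4, crate K5, crate K6, crate K7, crate M3, crate R2, crate R3 | the north bank: crate K2]
3. Courier goes to the north bank with crate K7.  [the south bank: crate K4, crate K5, crate K6, crate M3, crate R2, crate R3 | the north bank: crate K2, crate K7]
4. Courier goes back to the south bank alone.  [the south bank: crate K4, crate K5, crate K6, crate M3, crate R2, crate R3 | the north bank: crate K2, crate K7]
5. Courier goes to the north bank with crate K4.  [the south bank: crate K5, crate K6, crate M3, crate R2, crate R3 | the north bank: crate K2, crate K4, crate K7]
6. Courier goes back to the south bank with crate K2.  [the south bank: crate K2, crate K5, crate K6, crate M3, crate R2, crate R3 | the north bank: crate K4, crate K7]
7. Courier goes to the north bank with crate R3.  [the south bank: crate K2, crate K5, crate K6, crate M3, crate R2 | the north bank: crate K4, crate K7, crate R3]
8. Courier goes back to the south bank alone.  [the south bank: crate K2, crate K5, crate K6, crate M3, crate R2 | the north bank: crate K4, crate K7, crate R3]
9. Courier goes to the north bank with crate M3.  [the south bank: crate K2, crate K5, crate K6, crate R2 | the north bank: crate K4, crate K7, crate M3, crate R3]
10. Courier goes back to the south bank alone.  [the south bank: crate K2, crate K5, crate K6, crate R2 | the north bank: crate K4, crate K7, crate M3, crate R3]
11. Courier goes to the north bank with crate K5.  [the south bank: crate K2, crate K6, crate R2 | the north bank: crate K4, crate K5, crate K7, crate M3, crate R3]
12. Courier goes back to the south bank alone.  [the south bank: crate K2, crate K6, crate R2 | the north bank: crate K4, crate K5, crate K7, crate M3, crate R3]
13. Courier goes to the north bank with crate K6.  [the south bank: crate K2, crate R2 | the north bank: crate K4, crate K5, crate K6, crate K7, crate M3, crate R3]
14. Courier goes back to the south bank alone.  [the south bank: crate K2, crate R2 | the north bank: crate K4, crate K5, crate K6, crate K7, crate M3, crate R3]
15. Courier goes to the north bank with crate R2.  [the south bank: crate K2 | the north bank: crate K4, crate K5, crate K6, crate K7, crate M3, crate R2, crate R3]
16. Courier goes back to the south bank alone.  [the south bank: crate K2 | the north bank: crate K4, crate K5, crate K6, crate K7, crate M3, crate R2, crate R3]
17. Courier goes to the north bank with crate K2.  [the south bank: — | the north bank: crate K2, crate K4, crate K5, crate K6, crate K7, crate M3, crate R2, crate R3]

Yes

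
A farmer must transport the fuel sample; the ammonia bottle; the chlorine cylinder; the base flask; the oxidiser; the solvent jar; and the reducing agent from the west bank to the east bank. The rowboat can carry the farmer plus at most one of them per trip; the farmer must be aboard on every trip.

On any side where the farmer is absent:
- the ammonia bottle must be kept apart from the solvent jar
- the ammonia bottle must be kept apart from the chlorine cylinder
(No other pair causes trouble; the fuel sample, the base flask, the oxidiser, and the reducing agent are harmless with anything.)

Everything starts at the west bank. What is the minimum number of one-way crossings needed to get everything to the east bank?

Counting alone: the farmer can take at most 1 across per trip to the east bank, so moving all 7 needs at least 7 loaded trips out, with a return between consecutive ones — at least 13 crossings.
The safety rule pushes this higher. Following every safe sequence of crossings, the most of the 7 that can be at the east bank as the rowboat arrives there on crossing 13 is 6 — never all 7.
So no plan with fewer than 15 crossings exists, and this one achieves 15:
1. Farmer goes to the east bank with the ammonia bottle.
2. Farmer goes back to the west bank alone.
3. Farmer goes to the east bank with the fuel sample.
4. Farmer goes back to the west bank alone.
5. Farmer goes to the east bank with the chlorine cylinder.
6. Farmer goes back to the west bank with the ammonia bottle.
7. Farmer goes to the east bank with the solvent jar.
8. Farmer goes back to the west bank alone.
9. Farmer goes to the east bank with the base flask.
10. Farmer goes back to the west bank alone.
11. Farmer goes to the east bank with the oxidiser.
12. Farmer goes back to the west bank alone.
13. Farmer goes to the east bank with the reducing agent.
14. Farmer goes back to the west bank alone.
15. Farmer goes to the east bank with the ammonia bottle.

15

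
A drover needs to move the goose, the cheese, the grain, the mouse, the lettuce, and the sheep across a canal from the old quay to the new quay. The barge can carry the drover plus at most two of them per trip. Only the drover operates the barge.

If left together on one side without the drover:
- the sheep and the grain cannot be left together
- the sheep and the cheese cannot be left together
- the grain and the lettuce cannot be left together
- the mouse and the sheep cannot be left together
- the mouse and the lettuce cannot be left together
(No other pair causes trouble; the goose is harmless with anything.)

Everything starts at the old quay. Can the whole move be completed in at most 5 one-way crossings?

No

Counting alone: the drover can take at most 2 across per trip to the new quay, so moving all 6 needs at least 3 loaded trips out, with a return between consecutive ones — at least 5 crossings.
The safety rule pushes this higher. Following every safe sequence of crossings, the most of the 6 that can be at the new quay as the barge arrives there on crossing 5 is 5 — never all 6.
So the move cannot be finished within 5 crossings. (The shortest complete plan takes 7:)
1. Drover goes to the new quay with the lettuce and the sheep.
2. Drover goes back to the old quay alone.
3. Drover goes to the new quay with the cheese and the goose.
4. Drover goes back to the old quay with the sheep.
5. Drover goes to the new quay with the grain and the mouse.
6. Drover goes back to the old quay with the lettuce.
7. Drover goes to the new quay with the lettuce and the sheep.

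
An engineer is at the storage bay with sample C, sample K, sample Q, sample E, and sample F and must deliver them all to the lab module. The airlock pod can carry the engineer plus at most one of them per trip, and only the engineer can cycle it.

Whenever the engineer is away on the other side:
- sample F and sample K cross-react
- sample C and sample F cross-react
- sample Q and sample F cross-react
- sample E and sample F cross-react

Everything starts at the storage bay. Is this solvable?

No

Following every safe sequence of crossings from the start, the most of the 5 that can be at the lab module as the airlock pod arrives there on crossings 1, 3 is 1, 2 respectively; the best ever achieved is 2 of 5.
From crossing 5 on, no configuration arises that was not already reachable earlier: only 11 distinct safe configurations (who is on which side, and where the airlock pod is) can ever be reached, none of them has everyone across, and every continuation just revisits them. So no valid plan exists.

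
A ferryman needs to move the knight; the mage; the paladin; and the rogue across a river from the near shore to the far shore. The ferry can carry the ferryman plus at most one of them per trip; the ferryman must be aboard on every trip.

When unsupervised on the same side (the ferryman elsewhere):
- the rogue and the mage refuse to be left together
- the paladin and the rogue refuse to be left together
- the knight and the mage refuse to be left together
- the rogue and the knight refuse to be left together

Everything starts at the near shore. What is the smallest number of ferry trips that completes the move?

Whatever the first load, the items left behind include a forbidden pair without the ferryman. No opening move is safe, so no plan exists.

impossible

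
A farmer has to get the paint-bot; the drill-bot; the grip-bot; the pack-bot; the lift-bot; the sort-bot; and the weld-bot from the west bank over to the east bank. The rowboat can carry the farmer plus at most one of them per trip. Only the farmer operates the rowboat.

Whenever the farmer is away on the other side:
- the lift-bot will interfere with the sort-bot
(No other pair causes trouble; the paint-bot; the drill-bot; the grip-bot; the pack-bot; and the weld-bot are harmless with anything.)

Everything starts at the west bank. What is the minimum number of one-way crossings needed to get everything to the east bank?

Counting alone: the farmer can take at most 1 across per trip to the east bank, so moving all 7 needs at least 7 loaded trips out, with a return between consecutive ones — at least 13 crossings.
The plan below uses exactly 13 crossings, so it is optimal:
1. Farmer goes to the east bank with the lift-bot.  [the west bank: the drill-bot, the grip-bot, the pack-bot, the paint-bot, the sort-bot, the weld-bot | the east bank: the lift-bot]
2. Farmer goes back to the west bank alone.  [the west bank: the drill-bot, the grip-bot, the pack-bot, the paint-bot, the sort-bot, the weld-bot | the east bank: the lift-bot]
3. Farmer goes to the east bank with the paint-bot.  [the west bank: the drill-bot, the grip-bot, the pack-bot, the sort-bot, the weld-bot | the east bank: the lift-bot, the paint-bot]
4. Farmer goes back to the west bank alone.  [the west bank: the drill-bot, the grip-bot, the pack-bot, the sort-bot, the weld-bot | the east bank: the lift-bot, the paint-bot]
5. Farmer goes to the east bank with the drill-bot.  [the west bank: the grip-bot, the pack-bot, the sort-bot, the weld-bot | the east bank: the drill-bot, the lift-bot, the paint-bot]
6. Farmer goes back to the west bank alone.  [the west bank: the grip-bot, the pack-bot, the sort-bot, the weld-bot | the east bank: the drill-bot, the lift-bot, the paint-bot]
7. Farmer goes to the east bank with the grip-bot.  [the west bank: the pack-bot, the sort-bot, the weld-bot | the east bank: the drill-bot, the grip-bot, the lift-bot, the paint-bot]
8. Farmer goes back to the west bank alone.  [the west bank: the pack-bot, the sort-bot, the weld-bot | the east bank: the drill-bot, the grip-bot, the lift-bot, the paint-bot]
9. Farmer goes to the east bank with the pack-bot.  [the west bank: the sort-bot, the weld-bot | the east bank: the drill-bot, the grip-bot, the lift-bot, the pack-bot, the paint-bot]
10. Farmer goes back to the west bank alone.  [the west bank: the sort-bot, the weld-bot | the east bank: the drill-bot, the grip-bot, the lift-bot, the pack-bot, the paint-bot]
11. Farmer goes to the east bank with the weld-bot.  [the west bank: the sort-bot | the east bank: the drill-bot, the grip-bot, the lift-bot, the pack-bot, the paint-bot, the weld-bot]
12. Farmer goes back to the west bank alone.  [the west bank: the sort-bot | the east bank: the drill-bot, the grip-bot, the lift-bot, the pack-bot, the paint-bot, the weld-bot]
13. Farmer goes to the east bank with the sort-bot.  [the west bank: — | the east bank: the drill-bot, the grip-bot, the lift-bot, the pack-bot, the paint-bot, the sort-bot, the weld-bot]

13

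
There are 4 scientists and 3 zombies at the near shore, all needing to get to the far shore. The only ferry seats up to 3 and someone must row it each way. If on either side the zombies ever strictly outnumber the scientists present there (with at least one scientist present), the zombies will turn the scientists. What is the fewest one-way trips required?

Counting alone: each trip to the far shore takes at most 3 across and each return brings at least 1 back, so after t trips out (and t−1 returns) at most 3t − (t−1) of the 7 are across; that first reaches 7 at t = 3, so at least 5 crossings are needed.
The plan below uses exactly 5 crossings, so it is optimal:
1. 3 zombies → the far shore.  (the near shore: 4S 0Z; the far shore: 0S 3Z)
2. 1 zombie ← the near shore.  (the near shore: 4S 1Z; the far shore: 0S 2Z)
3. 3 scientists → the far shore.  (the near shore: 1S 1Z; the far shore: 3S 2Z)
4. 1 scientist ← the near shore.  (the near shore: 2S 1Z; the far shore: 2S 2Z)
5. 2 scientists and 1 zombie → the far shore.  (the near shore: 0S 0Z; the far shore: 4S 3Z)

5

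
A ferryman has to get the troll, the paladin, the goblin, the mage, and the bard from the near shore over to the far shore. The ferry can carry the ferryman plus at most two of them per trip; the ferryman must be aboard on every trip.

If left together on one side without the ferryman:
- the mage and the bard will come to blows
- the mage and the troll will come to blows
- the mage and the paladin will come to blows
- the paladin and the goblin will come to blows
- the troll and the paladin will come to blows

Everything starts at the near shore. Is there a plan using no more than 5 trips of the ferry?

Counting alone: the ferryman can take at most 2 across per trip to the far shore, so moving all 5 needs at least 3 loaded trips out, with a return between consecutive ones — at least 5 crossings.
The safety rule pushes this higher. Following every safe sequence of crossings, the most of the 5 that can be at the far shore as the ferry arrives there on crossing 5 is 4 — never all 5.
So the move cannot be finished within 5 crossings. (The shortest complete plan takes 7:)
1. Ferryman goes to the far shore with the mage and the paladin.  [the near shore: the bard, the goblin, the troll | the far shore: the mage, the paladin]
2. Ferryman goes back to the near shore with the paladin.  [the near shore: the bard, the goblin, the paladin, the troll | the far shore: the mage]
3. Ferryman goes to the far shore with the goblin and the troll.  [the near shore: the bard, the paladin | the far shore: the goblin, the mage, the troll]
4. Ferryman goes back to the near shore with the troll.  [the near shore: the bard, the paladin, the troll | the far shore: the goblin, the mage]
5. Ferryman goes to the far shore with the bard and the troll.  [the near shore: the paladin | the far shore: the bard, the goblin, the mage, the troll]
6. Ferryman goes back to the near shore with the mage.  [the near shore: the mage, the paladin | the far shore: the bard, the goblin, the troll]
7. Ferryman goes to the far shore with the mage and the paladin.  [the near shore: — | the far shore: the bard, the goblin, the mage, the paladin, the troll]

No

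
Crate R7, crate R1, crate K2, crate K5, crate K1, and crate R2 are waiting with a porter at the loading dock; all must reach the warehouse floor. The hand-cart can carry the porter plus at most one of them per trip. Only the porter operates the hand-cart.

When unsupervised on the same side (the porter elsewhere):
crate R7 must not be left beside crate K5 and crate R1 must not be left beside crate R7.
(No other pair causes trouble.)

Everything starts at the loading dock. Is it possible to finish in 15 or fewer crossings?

Yes

Yes — this plan uses 13 crossings (≤ 15):
1. Porter goes to the warehouse floor with crate R7.
2. Porter goes back to the loading dock alone.
3. Porter goes to the warehouse floor with crate R1.
4. Porter goes back to the loading dock with crate R7.
5. Porter goes to the warehouse floor with crate K5.
6. Porter goes back to the loading dock alone.
7. Porter goes to the warehouse floor with crate K2.
8. Porter goes back to the loading dock alone.
9. Porter goes to the warehouse floor with crate K1.
10. Porter goes back to the loading dock alone.
11. Porter goes to the warehouse floor with crate R2.
12. Porter goes back to the loading dock alone.
13. Porter goes to the warehouse floor with crate R7.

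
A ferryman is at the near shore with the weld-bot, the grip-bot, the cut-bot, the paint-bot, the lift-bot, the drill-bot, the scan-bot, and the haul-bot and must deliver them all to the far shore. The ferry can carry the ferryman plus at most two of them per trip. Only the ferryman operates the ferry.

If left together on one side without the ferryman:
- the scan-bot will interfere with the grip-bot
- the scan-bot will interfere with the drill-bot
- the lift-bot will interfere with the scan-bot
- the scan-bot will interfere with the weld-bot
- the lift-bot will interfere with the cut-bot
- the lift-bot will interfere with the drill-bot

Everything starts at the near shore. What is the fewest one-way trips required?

13

Counting alone: the ferryman can take at most 2 across per trip to the far shore, so moving all 8 needs at least 4 loaded trips out, with a return between consecutive ones — at least 7 crossings.
The safety rule pushes this higher. Following every safe sequence of crossings, the most of the 8 that can be at the far shore as the ferry arrives there on crossings 7, 9, 11 is 5, 6, 7 respectively — never all 8.
So no plan with fewer than 13 crossings exists, and this one achieves 13:
1. Ferryman goes to the far shore with the lift-bot and the scan-bot.  [the near shore: the cut-bot, the drill-bot, the grip-bot, the haul-bot, the paint-bot, the weld-bot | the far shore: the lift-bot, the scan-bot]
2. Ferryman goes back to the near shore with the lift-bot.  [the near shore: the cut-bot, the drill-bot, the grip-bot, the haul-bot, the lift-bot, the paint-bot, the weld-bot | the far shore: the scan-bot]
3. Ferryman goes to the far shore with the lift-bot and the weld-bot.  [the near shore: the cut-bot, the drill-bot, the grip-bot, the haul-bot, the paint-bot | the far shore: the lift-bot, the scan-bot, the weld-bot]
4. Ferryman goes back to the near shore with the scan-bot.  [the near shore: the cut-bot, the drill-bot, the grip-bot, the haul-bot, the paint-bot, the scan-bot | the far shore: the lift-bot, the weld-bot]
5. Ferryman goes to the far shore with the drill-bot and the grip-bot.  [the near shore: the cut-bot, the haul-bot, the paint-bot, the scan-bot | the far shore: the drill-bot, the grip-bot, the lift-bot, the weld-bot]
6. Ferryman goes back to the near shore with the lift-bot.  [the near shore: the cut-bot, the haul-bot, the lift-bot, the paint-bot, the scan-bot | the far shore: the drill-bot, the grip-bot, the weld-bot]
7. Ferryman goes to the far shore with the cut-bot and the lift-bot.  [the near shore: the haul-bot, the paint-bot, the scan-bot | the far shore: the cut-bot, the drill-bot, the grip-bot, the lift-bot, the weld-bot]
8. Ferryman goes back to the near shore with the lift-bot.  [the near shore: the haul-bot, the lift-bot, the paint-bot, the scan-bot | the far shore: the cut-bot, the drill-bot, the grip-bot, the weld-bot]
9. Ferryman goes to the far shore with the lift-bot and the paint-bot.  [the near shore: the haul-bot, the scan-bot | the far shore: the cut-bot, the drill-bot, the grip-bot, the lift-bot, the paint-bot, the weld-bot]
10. Ferryman goes back to the near shore with the lift-bot.  [the near shore: the haul-bot, the lift-bot, the scan-bot | the far shore: the cut-bot, the drill-bot, the grip-bot, the paint-bot, the weld-bot]
11. Ferryman goes to the far shore with the haul-bot and the lift-bot.  [the near shore: the scan-bot | the far shore: the cut-bot, the drill-bot, the grip-bot, the haul-bot, the lift-bot, the paint-bot, the weld-bot]
12. Ferryman goes back to the near shore with the lift-bot.  [the near shore: the lift-bot, the scan-bot | the far shore: the cut-bot, the drill-bot, the grip-bot, the haul-bot, the paint-bot, the weld-bot]
13. Ferryman goes to the far shore with the lift-bot and the scan-bot.  [the near shore: — | the far shore: the cut-bot, the drill-bot, the grip-bot, the haul-bot, the lift-bot, the paint-bot, the scan-bot, the weld-bot]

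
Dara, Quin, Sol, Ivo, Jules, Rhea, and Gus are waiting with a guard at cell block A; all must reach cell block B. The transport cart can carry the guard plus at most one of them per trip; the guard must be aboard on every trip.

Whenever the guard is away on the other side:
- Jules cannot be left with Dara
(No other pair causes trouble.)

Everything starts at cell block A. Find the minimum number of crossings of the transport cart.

Counting alone: the guard can take at most 1 across per trip to cell block B, so moving all 7 needs at least 7 loaded trips out, with a return between consecutive ones — at least 13 crossings.
The plan below uses exactly 13 crossings, so it is optimal:
1. Guard goes to cell block B with Dara.
2. Guard goes back to cell block A alone.
3. Guard goes to cell block B with Quin.
4. Guard goes back to cell block A alone.
5. Guard goes to cell block B with Sol.
6. Guard goes back to cell block A alone.
7. Guard goes to cell block B with Ivo.
8. Guard goes back to cell block A alone.
9. Guard goes to cell block B with Rhea.
10. Guard goes back to cell block A alone.
11. Guard goes to cell block B with Gus.
12. Guard goes back to cell block A alone.
13. Guard goes to cell block B with Jules.

13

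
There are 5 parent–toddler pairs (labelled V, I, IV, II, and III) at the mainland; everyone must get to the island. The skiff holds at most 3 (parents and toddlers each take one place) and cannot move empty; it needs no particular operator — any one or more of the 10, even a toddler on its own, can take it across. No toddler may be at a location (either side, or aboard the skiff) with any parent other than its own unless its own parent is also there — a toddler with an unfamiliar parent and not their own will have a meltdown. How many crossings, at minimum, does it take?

Counting alone: each trip to the island takes at most 3 across and each return brings at least 1 back, so after t trips out (and t−1 returns) at most 3t − (t−1) of the 10 are across; that first reaches 10 at t = 5, so at least 9 crossings are needed.
The safety rule pushes this higher. Following every safe sequence of crossings, the most of the 10 that can be at the island as the skiff arrives there on crossing 9 is 9 — never all 10.
So no plan with fewer than 11 crossings exists, and this one achieves 11:
1. parent V and toddler V cross → the island.
2. parent V crosses ← the mainland.
3. toddler I, toddler II, and toddler IV cross → the island.
4. toddler V crosses ← the mainland.
5. parent I, parent II, and parent IV cross → the island.
6. parent I and toddler I cross ← the mainland.
7. parent I, parent III, and parent V cross → the island.
8. toddler IV crosses ← the mainland.
9. toddler I and toddler V cross → the island.
10. toddler V crosses ← the mainland.
11. toddler III, toddler IV, and toddler V cross → the island.

11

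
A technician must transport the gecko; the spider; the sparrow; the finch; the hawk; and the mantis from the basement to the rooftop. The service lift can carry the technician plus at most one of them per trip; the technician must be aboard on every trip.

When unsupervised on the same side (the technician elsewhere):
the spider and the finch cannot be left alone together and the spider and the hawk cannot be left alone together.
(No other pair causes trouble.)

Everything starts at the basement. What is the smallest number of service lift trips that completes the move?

Counting alone: the technician can take at most 1 across per trip to the rooftop, so moving all 6 needs at least 6 loaded trips out, with a return between consecutive ones — at least 11 crossings.
The safety rule pushes this higher. Following every safe sequence of crossings, the most of the 6 that can be at the rooftop as the service lift arrives there on crossing 11 is 5 — never all 6.
So no plan with fewer than 13 crossings exists, and this one achieves 13:
1. Technician goes to the rooftop with the spider.
2. Technician goes back to the basement alone.
3. Technician goes to the rooftop with the gecko.
4. Technician goes back to the basement alone.
5. Technician goes to the rooftop with the sparrow.
6. Technician goes back to the basement alone.
7. Technician goes to the rooftop with the finch.
8. Technician goes back to the basement with the spider.
9. Technician goes to the rooftop with the hawk.
10. Technician goes back to the basement alone.
11. Technician goes to the rooftop with the mantis.
12. Technician goes back to the basement alone.
13. Technician goes to the rooftop with the spider.

13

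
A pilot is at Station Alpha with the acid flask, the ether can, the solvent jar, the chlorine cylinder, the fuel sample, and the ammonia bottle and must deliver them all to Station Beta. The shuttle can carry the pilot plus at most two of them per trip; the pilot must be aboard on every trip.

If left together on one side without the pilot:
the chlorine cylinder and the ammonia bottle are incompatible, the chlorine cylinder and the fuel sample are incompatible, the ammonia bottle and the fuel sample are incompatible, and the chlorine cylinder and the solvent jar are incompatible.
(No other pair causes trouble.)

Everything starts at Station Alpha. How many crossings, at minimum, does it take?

9

Counting alone: the pilot can take at most 2 across per trip to Station Beta, so moving all 6 needs at least 3 loaded trips out, with a return between consecutive ones — at least 5 crossings.
The safety rule pushes this higher. Following every safe sequence of crossings, the most of the 6 that can be at Station Beta as the shuttle arrives there on crossings 5, 7 is 4, 5 respectively — never all 6.
So no plan with fewer than 9 crossings exists, and this one achieves 9:
1. Pilot goes to Station Beta with the chlorine cylinder and the fuel sample.
2. Pilot goes back to Station Alpha with the chlorine cylinder.
3. Pilot goes to Station Beta with the acid flask and the chlorine cylinder.
4. Pilot goes back to Station Alpha with the chlorine cylinder.
5. Pilot goes to Station Beta with the chlorine cylinder and the ether can.
6. Pilot goes back to Station Alpha with the chlorine cylinder.
7. Pilot goes to Station Beta with the chlorine cylinder and the solvent jar.
8. Pilot goes back to Station Alpha with the chlorine cylinder.
9. Pilot goes to Station Beta with the ammonia bottle and the chlorine cylinder.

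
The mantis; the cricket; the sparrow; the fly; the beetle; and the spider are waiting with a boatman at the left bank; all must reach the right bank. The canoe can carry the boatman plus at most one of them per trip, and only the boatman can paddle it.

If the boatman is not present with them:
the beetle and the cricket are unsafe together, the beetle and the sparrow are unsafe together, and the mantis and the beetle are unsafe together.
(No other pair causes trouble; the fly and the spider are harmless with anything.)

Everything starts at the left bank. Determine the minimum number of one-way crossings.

Following every safe sequence of crossings from the start, the most of the 6 that can be at the right bank as the canoe arrives there on crossings 1, 3, 5, 7 is 1, 2, 3, 4 respectively; the best ever achieved is 4 of 6.
From crossing 9 on, no configuration arises that was not already reachable earlier: only 36 distinct safe configurations (who is on which side, and where the canoe is) can ever be reached, none of them has everyone across, and every continuation just revisits them. So no valid plan exists.

impossible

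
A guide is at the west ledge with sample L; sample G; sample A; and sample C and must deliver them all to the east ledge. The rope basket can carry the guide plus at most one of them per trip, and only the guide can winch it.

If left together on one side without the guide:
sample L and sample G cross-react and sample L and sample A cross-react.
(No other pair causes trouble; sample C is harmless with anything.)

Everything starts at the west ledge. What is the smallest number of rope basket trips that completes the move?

9

Counting alone: the guide can take at most 1 across per trip to the east ledge, so moving all 4 needs at least 4 loaded trips out, with a return between consecutive ones — at least 7 crossings.
The safety rule pushes this higher. Following every safe sequence of crossings, the most of the 4 that can be at the east ledge as the rope basket arrives there on crossing 7 is 3 — never all 4.
So no plan with fewer than 9 crossings exists, and this one achieves 9:
1. Guide goes to the east ledge with sample L.  [the west ledge: sample A, sample C, sample G | the east ledge: sample L]
2. Guide goes back to the west ledge alone.  [the west ledge: sample A, sample C, sample G | the east ledge: sample L]
3. Guide goes to the east ledge with sample G.  [the west ledge: sample A, sample C | the east ledge: sample G, sample L]
4. Guide goes back to the west ledge with sample L.  [the west ledge: sample A, sample C, sample L | the east ledge: sample G]
5. Guide goes to the east ledge with sample A.  [the west ledge: sample C, sample L | the east ledge: sample A, sample G]
6. Guide goes back to the west ledge alone.  [the west ledge: sample C, sample L | the east ledge: sample A, sample G]
7. Guide goes to the east ledge with sample C.  [the west ledge: sample L | the east ledge: sample A, sample C, sample G]
8. Guide goes back to the west ledge alone.  [the west ledge: sample L | the east ledge: sample A, sample C, sample G]
9. Guide goes to the east ledge with sample L.  [the west ledge: — | the east ledge: sample A, sample C, sample G, sample L]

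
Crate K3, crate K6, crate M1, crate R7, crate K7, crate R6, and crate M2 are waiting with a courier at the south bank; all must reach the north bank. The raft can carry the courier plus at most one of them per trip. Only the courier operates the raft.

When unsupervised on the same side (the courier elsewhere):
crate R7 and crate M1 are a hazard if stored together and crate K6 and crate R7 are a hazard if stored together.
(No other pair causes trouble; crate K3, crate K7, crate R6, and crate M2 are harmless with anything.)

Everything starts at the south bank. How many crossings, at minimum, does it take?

15

Counting alone: the courier can take at most 1 across per trip to the north bank, so moving all 7 needs at least 7 loaded trips out, with a return between consecutive ones — at least 13 crossings.
The safety rule pushes this higher. Following every safe sequence of crossings, the most of the 7 that can be at the north bank as the raft arrives there on crossing 13 is 6 — never all 7.
So no plan with fewer than 15 crossings exists, and this one achieves 15:
1. Courier goes to the north bank with crate R7.  [the south bank: crate K3, crate K6, crate K7, crate M1, crate M2, crate R6 | the north bank: crate R7]
2. Courier goes back to the south bank alone.  [the south bank: crate K3, crate K6, crate K7, crate M1, crate M2, crate R6 | the north bank: crate R7]
3. Courier goes to the north bank with crate K3.  [the south bank: crate K6, crate K7, crate M1, crate M2, crate R6 | the north bank: crate K3, crate R7]
4. Courier goes back to the south bank alone.  [the south bank: crate K6, crate K7, crate M1, crate M2, crate R6 | the north bank: crate K3, crate R7]
5. Courier goes to the north bank with crate K6.  [the south bank: crate K7, crate M1, crate M2, crate R6 | the north bank: crate K3, crate K6, crate R7]
6. Courier goes back to the south bank with crate R7.  [the south bank: crate K7, crate M1, crate M2, crate R6, crate R7 | the north bank: crate K3, crate K6]
7. Courier goes to the north bank with crate M1.  [the south bank: crate K7, crate M2, crate R6, crate R7 | the north bank: crate K3, crate K6, crate M1]
8. Courier goes back to the south bank alone.  [the south bank: crate K7, crate M2, crate R6, crate R7 | the north bank: crate K3, crate K6, crate M1]
9. Courier goes to the north bank with crate K7.  [the south bank: crate M2, crate R6, crate R7 | the north bank: crate K3, crate K6, crate K7, crate M1]
10. Courier goes back to the south bank alone.  [the south bank: crate M2, crate R6, crate R7 | the north bank: crate K3, crate K6, crate K7, crate M1]
11. Courier goes to the north bank with crate R6.  [the south bank: crate M2, crate R7 | the north bank: crate K3, crate K6, crate K7, crate M1, crate R6]
12. Courier goes back to the south bank alone.  [the south bank: crate M2, crate R7 | the north bank: crate K3, crate K6, crate K7, crate M1, crate R6]
13. Courier goes to the north bank with crate M2.  [the south bank: crate R7 | the north bank: crate K3, crate K6, crate K7, crate M1, crate M2, crate R6]
14. Courier goes back to the south bank alone.  [the south bank: crate R7 | the north bank: crate K3, crate K6, crate K7, crate M1, crate M2, crate R6]
15. Courier goes to the north bank with crate R7.  [the south bank: — | the north bank: crate K3, crate K6, crate K7, crate M1, crate M2, crate R6, crate R7]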